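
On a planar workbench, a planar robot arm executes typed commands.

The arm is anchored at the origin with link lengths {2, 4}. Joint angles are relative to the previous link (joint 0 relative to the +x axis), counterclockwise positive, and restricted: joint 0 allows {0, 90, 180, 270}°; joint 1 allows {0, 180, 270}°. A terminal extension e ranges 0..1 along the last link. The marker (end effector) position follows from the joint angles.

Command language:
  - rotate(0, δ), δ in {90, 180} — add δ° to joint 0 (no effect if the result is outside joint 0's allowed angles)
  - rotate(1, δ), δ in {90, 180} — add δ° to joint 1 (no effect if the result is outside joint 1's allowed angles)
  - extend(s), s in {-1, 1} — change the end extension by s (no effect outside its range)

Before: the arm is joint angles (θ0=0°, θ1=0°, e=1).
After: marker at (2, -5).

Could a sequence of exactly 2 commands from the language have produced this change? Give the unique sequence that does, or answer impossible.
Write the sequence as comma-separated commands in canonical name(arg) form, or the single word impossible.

rotate(1, 180), rotate(1, 90)

key: running rotate(1, 90) before rotate(1, 180) would end elsewhere — order is forced
begin: joint angles (θ0=0°, θ1=0°, e=1)
step 1 (rotate(1, 180)): joint angles (θ0=0°, θ1=180°, e=1)
step 2 (rotate(1, 90)): joint angles (θ0=0°, θ1=270°, e=1)
no rival 2-sequence matches.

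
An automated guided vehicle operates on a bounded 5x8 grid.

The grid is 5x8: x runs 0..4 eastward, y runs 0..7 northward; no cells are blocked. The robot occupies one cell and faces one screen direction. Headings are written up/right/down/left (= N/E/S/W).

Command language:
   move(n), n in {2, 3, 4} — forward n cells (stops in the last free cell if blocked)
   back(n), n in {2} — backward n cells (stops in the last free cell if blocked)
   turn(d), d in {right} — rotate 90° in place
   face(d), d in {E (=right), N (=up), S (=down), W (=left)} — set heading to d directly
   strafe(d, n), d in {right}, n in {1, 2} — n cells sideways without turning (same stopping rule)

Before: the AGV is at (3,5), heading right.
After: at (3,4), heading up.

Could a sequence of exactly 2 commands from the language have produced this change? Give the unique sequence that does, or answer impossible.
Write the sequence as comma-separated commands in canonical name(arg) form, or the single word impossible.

strafe(right, 1), face(N)

key: position moved to (3,4) AND the heading swung to N — translation plus rotation needed
start: at (3,5), heading right
1. strafe(right, 1) → at (3,4), heading right
2. face(N) → at (3,4), heading up
uniquely the one of 121 2-step routes that fits.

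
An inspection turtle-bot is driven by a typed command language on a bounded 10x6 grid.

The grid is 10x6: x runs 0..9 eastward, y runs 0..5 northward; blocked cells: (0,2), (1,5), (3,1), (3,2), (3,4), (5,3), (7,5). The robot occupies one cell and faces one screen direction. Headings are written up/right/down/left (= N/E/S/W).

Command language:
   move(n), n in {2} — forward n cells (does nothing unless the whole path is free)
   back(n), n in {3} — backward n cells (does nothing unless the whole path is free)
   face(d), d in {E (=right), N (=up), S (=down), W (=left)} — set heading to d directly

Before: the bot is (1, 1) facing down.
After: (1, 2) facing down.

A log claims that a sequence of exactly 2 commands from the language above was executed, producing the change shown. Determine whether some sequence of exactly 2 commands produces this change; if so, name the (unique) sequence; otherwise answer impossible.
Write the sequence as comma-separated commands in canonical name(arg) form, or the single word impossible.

key: order matters: swapping back(3) and move(2) lands elsewhere
start: (1, 1) facing down
t=1 back(3) ⇒ (1, 4) facing down
t=2 move(2) ⇒ (1, 2) facing down
no rival 2-sequence matches.

back(3), move(2)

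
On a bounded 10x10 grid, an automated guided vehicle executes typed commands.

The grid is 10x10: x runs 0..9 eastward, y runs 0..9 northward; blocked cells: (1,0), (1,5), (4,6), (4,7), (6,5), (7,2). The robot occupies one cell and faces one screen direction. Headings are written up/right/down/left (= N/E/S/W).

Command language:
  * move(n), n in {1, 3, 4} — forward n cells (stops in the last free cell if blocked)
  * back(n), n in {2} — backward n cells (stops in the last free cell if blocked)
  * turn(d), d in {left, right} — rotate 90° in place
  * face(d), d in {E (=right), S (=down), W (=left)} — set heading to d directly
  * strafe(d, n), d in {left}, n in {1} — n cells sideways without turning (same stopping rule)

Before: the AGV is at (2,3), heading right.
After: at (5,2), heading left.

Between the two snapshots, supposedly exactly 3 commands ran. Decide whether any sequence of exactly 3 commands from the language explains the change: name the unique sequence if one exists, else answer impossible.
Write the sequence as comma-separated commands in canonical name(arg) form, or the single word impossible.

move(3), face(W), strafe(left, 1)

key: position moved to (5,2) AND the heading swung to W — translation plus rotation needed
from: at (2,3), heading right
t=1 move(3) ⇒ at (5,3), heading right
t=2 face(W) ⇒ at (5,3), heading left
t=3 strafe(left, 1) ⇒ at (5,2), heading left
no rival 3-sequence matches.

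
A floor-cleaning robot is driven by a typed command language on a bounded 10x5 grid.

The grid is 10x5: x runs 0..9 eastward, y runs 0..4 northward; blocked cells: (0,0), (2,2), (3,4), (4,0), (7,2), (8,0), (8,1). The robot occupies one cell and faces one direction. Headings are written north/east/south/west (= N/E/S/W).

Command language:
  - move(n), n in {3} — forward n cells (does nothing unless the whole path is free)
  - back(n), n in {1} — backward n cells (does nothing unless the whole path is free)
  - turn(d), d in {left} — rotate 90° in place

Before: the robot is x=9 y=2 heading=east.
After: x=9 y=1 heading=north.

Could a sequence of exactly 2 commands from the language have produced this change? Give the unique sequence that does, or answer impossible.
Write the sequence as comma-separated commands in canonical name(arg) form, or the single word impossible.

key: cell and facing (now N) both changed — the 2 commands mix motion and turning
t0: x=9 y=2 heading=east
t=1 turn(left) ⇒ x=9 y=2 heading=north
t=2 back(1) ⇒ x=9 y=1 heading=north
no other 2-command option fits: unique.

turn(left), back(1)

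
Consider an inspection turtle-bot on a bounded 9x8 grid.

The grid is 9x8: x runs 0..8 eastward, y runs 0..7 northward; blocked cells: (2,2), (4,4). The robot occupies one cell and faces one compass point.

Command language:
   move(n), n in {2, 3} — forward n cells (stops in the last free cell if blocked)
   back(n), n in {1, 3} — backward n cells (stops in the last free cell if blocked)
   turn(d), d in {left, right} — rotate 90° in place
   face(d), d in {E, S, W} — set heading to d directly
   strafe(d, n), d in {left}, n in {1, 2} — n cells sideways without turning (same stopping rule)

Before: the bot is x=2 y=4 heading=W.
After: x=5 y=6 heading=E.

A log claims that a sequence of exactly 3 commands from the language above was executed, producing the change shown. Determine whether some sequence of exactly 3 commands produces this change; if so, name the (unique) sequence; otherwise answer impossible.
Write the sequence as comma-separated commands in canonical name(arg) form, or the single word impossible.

face(E), strafe(left, 2), move(3)

key: order matters: swapping face(E) and move(3) lands elsewhere
start: x=2 y=4 heading=W
[1] after face(E): x=2 y=4 heading=E
[2] after strafe(left, 2): x=2 y=6 heading=E
[3] after move(3): x=5 y=6 heading=E
no rival 3-sequence matches.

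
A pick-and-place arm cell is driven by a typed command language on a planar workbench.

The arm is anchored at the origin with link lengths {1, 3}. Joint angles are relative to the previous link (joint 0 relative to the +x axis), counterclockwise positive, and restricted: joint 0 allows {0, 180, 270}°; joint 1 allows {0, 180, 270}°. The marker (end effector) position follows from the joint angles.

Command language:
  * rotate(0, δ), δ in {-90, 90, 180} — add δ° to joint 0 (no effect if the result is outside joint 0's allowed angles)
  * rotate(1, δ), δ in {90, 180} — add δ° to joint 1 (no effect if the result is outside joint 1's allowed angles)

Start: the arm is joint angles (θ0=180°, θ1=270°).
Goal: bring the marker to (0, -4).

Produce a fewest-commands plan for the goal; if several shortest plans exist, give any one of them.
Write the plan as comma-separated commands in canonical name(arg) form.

start: joint angles (θ0=180°, θ1=270°)
step 1 (rotate(0, 90)): joint angles (θ0=270°, θ1=270°)
step 2 (rotate(1, 90)): joint angles (θ0=270°, θ1=0°)
minimal: 2 command(s), checked below 2.

rotate(0, 90), rotate(1, 90)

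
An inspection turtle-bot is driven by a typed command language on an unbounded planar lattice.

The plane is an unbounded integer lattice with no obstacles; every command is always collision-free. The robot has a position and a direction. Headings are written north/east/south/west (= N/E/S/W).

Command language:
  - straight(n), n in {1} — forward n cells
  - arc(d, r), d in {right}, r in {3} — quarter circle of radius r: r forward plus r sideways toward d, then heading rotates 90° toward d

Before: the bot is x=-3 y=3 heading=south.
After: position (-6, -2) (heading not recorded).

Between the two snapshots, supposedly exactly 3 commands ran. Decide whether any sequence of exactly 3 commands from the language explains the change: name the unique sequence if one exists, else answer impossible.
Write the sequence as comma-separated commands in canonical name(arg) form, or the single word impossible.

key: running arc(right, 3) before straight(1) would end elsewhere — order is forced
t0: x=-3 y=3 heading=south
step 1 (straight(1)): x=-3 y=2 heading=south
step 2 (straight(1)): x=-3 y=1 heading=south
step 3 (arc(right, 3)): x=-6 y=-2 heading=west
no rival 3-sequence matches.

straight(1), straight(1), arc(right, 3)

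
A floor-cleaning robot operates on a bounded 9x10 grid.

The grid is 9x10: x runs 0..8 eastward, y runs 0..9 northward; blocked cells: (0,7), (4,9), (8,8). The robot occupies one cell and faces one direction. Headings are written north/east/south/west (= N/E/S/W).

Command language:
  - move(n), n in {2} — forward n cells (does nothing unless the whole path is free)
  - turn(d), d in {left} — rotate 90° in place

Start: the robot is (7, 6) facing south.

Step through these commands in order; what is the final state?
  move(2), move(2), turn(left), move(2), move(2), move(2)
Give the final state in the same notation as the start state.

(7, 2) facing east

t0: (7, 6) facing south
[1] after move(2): (7, 4) facing south
[2] after move(2): (7, 2) facing south
[3] after turn(left): (7, 2) facing east
[4] after move(2): (7, 2) facing east
[5] after move(2): (7, 2) facing east
[6] after move(2): (7, 2) facing east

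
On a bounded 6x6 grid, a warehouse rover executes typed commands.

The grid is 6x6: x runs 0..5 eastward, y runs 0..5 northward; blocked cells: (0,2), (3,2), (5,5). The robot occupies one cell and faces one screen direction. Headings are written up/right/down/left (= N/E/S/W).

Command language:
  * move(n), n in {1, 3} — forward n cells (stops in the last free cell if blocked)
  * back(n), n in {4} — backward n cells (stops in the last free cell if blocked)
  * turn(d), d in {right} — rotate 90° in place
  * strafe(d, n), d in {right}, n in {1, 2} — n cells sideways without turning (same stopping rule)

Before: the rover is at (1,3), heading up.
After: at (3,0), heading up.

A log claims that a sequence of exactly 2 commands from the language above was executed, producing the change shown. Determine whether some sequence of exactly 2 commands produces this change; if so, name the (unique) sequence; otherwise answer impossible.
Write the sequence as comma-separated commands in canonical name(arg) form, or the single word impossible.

back(4), strafe(right, 2)

key: running strafe(right, 2) before back(4) would end elsewhere — order is forced
initial: at (1,3), heading up
step 1 (back(4)): at (1,0), heading up
step 2 (strafe(right, 2)): at (3,0), heading up
no rival 2-sequence matches.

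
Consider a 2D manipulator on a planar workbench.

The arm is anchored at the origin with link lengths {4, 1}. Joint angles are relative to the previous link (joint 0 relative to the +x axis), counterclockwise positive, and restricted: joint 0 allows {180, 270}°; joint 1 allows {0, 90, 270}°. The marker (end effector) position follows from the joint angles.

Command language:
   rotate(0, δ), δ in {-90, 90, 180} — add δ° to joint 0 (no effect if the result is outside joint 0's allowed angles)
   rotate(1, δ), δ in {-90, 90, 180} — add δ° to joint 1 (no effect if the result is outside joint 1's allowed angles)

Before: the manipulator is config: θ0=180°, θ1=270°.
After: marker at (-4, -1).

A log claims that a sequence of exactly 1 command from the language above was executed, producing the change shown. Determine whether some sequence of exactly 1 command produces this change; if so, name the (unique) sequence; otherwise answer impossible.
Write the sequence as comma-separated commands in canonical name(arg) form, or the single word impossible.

start: config: θ0=180°, θ1=270°
1. rotate(1, 180) → config: θ0=180°, θ1=90°
uniquely the one of 6 1-step routes that fits.

rotate(1, 180)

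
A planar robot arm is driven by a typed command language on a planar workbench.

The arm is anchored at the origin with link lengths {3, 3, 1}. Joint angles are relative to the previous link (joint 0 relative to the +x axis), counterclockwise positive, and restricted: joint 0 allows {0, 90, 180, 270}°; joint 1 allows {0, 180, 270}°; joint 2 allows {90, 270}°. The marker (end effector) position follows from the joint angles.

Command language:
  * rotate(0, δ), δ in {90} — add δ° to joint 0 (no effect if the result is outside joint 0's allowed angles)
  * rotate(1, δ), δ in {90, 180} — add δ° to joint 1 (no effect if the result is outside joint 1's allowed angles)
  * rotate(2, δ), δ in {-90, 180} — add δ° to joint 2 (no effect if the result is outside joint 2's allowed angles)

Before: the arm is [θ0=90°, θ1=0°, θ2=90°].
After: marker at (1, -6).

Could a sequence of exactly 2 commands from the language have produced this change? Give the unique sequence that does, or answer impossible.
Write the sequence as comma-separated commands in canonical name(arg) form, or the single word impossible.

rotate(0, 90), rotate(0, 90)

begin: [θ0=90°, θ1=0°, θ2=90°]
t=1 rotate(0, 90) ⇒ [θ0=180°, θ1=0°, θ2=90°]
t=2 rotate(0, 90) ⇒ [θ0=270°, θ1=0°, θ2=90°]
uniquely the one of 25 2-step routes that fits.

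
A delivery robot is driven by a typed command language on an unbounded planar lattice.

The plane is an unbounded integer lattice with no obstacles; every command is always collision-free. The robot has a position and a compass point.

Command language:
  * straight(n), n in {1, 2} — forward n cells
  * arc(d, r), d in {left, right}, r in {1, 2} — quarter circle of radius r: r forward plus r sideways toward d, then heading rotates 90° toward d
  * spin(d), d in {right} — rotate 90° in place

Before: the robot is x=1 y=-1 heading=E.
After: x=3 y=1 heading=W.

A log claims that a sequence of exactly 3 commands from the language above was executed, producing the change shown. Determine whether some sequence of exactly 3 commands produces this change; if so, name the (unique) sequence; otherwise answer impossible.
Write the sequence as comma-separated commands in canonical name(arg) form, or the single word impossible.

key: running arc(left, 1) before straight(2) would end elsewhere — order is forced
start: x=1 y=-1 heading=E
step 1 (straight(2)): x=3 y=-1 heading=E
step 2 (arc(left, 1)): x=4 y=0 heading=N
step 3 (arc(left, 1)): x=3 y=1 heading=W
all 343 alternatives checked — unique.

straight(2), arc(left, 1), arc(left, 1)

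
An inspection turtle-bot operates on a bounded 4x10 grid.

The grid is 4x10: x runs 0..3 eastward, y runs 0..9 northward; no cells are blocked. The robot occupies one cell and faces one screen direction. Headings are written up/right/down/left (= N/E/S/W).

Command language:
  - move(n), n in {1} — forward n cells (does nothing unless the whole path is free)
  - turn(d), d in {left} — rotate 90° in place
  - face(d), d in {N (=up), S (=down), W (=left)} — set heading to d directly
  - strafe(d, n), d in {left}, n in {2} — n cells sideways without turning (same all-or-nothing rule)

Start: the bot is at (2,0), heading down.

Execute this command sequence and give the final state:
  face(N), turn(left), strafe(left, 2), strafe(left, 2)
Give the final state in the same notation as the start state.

at (2,0), heading left

begin: at (2,0), heading down
1. face(N) → at (2,0), heading up
2. turn(left) → at (2,0), heading left
3. strafe(left, 2) → at (2,0), heading left
4. strafe(left, 2) → at (2,0), heading left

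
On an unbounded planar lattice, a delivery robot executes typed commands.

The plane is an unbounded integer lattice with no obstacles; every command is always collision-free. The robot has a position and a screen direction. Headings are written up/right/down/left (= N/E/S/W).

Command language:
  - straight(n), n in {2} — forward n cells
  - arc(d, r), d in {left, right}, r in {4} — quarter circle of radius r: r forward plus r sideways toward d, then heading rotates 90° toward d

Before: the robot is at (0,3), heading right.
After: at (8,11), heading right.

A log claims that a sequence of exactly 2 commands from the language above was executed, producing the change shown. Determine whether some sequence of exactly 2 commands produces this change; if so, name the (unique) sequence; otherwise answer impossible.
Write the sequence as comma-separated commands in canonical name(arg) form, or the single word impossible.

key: heading stays E — rotations cancel among the 2 commands
initial: at (0,3), heading right
1. arc(left, 4) → at (4,7), heading up
2. arc(right, 4) → at (8,11), heading right
uniquely the one of 9 2-step routes that fits.

arc(left, 4), arc(right, 4)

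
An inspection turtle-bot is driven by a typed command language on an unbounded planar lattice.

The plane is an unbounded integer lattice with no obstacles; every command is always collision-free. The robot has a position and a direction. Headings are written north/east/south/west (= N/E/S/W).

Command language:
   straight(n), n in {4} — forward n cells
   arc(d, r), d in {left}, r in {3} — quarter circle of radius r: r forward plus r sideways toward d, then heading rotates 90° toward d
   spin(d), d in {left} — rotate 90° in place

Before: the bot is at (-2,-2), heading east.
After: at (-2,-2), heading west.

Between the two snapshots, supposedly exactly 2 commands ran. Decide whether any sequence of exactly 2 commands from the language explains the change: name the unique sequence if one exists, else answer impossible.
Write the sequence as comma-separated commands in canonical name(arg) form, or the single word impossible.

key: parked at (-2,-2) the whole time — nothing moves the robot
t0: at (-2,-2), heading east
t=1 spin(left) ⇒ at (-2,-2), heading north
t=2 spin(left) ⇒ at (-2,-2), heading west
uniquely the one of 9 2-step routes that fits.

spin(left), spin(left)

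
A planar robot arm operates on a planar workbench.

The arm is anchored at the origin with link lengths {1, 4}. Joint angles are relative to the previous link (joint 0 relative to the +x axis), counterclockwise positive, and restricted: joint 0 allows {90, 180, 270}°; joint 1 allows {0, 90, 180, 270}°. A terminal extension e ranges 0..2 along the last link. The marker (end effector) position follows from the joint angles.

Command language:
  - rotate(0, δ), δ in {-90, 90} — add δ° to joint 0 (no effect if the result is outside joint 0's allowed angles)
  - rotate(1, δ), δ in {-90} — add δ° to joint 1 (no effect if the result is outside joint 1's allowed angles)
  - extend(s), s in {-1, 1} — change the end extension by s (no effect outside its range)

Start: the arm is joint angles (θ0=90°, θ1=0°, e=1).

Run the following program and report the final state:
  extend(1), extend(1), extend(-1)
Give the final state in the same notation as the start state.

joint angles (θ0=90°, θ1=0°, e=1)

from: joint angles (θ0=90°, θ1=0°, e=1)
[1] after extend(1): joint angles (θ0=90°, θ1=0°, e=2)
[2] after extend(1): joint angles (θ0=90°, θ1=0°, e=2)
[3] after extend(-1): joint angles (θ0=90°, θ1=0°, e=1)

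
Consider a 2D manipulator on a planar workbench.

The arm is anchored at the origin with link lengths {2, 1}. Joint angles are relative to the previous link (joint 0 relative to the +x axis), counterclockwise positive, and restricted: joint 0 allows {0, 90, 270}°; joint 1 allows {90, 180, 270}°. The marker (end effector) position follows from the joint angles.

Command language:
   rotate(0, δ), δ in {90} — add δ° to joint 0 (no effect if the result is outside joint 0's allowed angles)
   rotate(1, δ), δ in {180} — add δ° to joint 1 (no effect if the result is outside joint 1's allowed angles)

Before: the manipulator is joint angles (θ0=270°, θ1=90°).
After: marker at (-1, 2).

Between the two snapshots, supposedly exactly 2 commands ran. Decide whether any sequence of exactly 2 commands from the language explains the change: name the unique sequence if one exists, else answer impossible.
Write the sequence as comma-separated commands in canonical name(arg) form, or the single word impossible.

t0: joint angles (θ0=270°, θ1=90°)
t=1 rotate(0, 90) ⇒ joint angles (θ0=0°, θ1=90°)
t=2 rotate(0, 90) ⇒ joint angles (θ0=90°, θ1=90°)
uniquely the one of 4 2-step routes that fits.

rotate(0, 90), rotate(0, 90)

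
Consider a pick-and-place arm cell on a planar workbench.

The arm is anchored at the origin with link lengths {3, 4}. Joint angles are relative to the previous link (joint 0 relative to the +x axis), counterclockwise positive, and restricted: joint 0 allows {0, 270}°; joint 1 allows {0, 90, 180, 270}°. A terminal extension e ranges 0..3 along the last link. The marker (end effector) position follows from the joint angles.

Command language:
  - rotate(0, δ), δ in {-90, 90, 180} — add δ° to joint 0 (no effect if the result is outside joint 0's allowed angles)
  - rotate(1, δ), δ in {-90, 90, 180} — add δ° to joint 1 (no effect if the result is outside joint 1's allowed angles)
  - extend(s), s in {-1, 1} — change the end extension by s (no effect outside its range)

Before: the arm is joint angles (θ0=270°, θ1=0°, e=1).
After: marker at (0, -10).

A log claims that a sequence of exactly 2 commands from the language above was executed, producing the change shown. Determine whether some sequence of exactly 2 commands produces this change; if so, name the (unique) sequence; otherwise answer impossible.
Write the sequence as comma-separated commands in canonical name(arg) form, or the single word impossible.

from: joint angles (θ0=270°, θ1=0°, e=1)
1. extend(1) → joint angles (θ0=270°, θ1=0°, e=2)
2. extend(1) → joint angles (θ0=270°, θ1=0°, e=3)
no rival 2-sequence matches.

extend(1), extend(1)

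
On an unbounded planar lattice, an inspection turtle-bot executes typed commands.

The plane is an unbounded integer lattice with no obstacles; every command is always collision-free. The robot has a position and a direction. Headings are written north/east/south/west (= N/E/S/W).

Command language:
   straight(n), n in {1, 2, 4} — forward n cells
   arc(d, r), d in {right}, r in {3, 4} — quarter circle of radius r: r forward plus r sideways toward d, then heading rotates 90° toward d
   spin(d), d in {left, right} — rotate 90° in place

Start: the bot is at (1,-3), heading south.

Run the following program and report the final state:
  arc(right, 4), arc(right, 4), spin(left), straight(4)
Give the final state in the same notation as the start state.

from: at (1,-3), heading south
1. arc(right, 4) → at (-3,-7), heading west
2. arc(right, 4) → at (-7,-3), heading north
3. spin(left) → at (-7,-3), heading west
4. straight(4) → at (-11,-3), heading west

at (-11,-3), heading west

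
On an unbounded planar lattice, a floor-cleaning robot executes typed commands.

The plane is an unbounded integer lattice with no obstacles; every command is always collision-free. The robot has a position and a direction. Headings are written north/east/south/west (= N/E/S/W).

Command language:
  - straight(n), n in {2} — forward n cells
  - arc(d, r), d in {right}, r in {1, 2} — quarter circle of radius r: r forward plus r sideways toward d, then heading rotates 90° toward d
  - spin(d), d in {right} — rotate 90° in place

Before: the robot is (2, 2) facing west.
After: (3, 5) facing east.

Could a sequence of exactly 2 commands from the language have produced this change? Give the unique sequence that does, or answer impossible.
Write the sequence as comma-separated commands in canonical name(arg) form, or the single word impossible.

key: position moved to (3,5) AND the heading swung to E — translation plus rotation needed
t0: (2, 2) facing west
step 1 (arc(right, 1)): (1, 3) facing north
step 2 (arc(right, 2)): (3, 5) facing east
uniquely the one of 16 2-step routes that fits.

arc(right, 1), arc(right, 2)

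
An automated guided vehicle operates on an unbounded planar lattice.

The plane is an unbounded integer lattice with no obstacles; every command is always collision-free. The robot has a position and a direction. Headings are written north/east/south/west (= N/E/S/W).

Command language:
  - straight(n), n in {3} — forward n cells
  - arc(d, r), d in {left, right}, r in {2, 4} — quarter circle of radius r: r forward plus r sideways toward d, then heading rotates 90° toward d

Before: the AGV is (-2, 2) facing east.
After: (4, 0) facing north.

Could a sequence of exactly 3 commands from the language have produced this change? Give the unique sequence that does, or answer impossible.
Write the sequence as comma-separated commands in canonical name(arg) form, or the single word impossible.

arc(right, 2), arc(left, 2), arc(left, 2)

key: order matters: swapping arc(right, 2) and arc(left, 2) lands elsewhere
start: (-2, 2) facing east
[1] after arc(right, 2): (0, 0) facing south
[2] after arc(left, 2): (2, -2) facing east
[3] after arc(left, 2): (4, 0) facing north
no rival 3-sequence matches.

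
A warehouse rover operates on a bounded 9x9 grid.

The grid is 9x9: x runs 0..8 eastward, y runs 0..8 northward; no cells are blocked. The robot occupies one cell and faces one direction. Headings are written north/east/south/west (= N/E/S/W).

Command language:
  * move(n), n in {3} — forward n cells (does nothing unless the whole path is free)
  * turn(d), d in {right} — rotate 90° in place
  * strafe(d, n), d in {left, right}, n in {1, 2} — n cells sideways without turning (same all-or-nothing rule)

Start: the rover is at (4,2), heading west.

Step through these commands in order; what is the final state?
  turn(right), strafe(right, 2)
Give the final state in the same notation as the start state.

t0: at (4,2), heading west
1. turn(right) → at (4,2), heading north
2. strafe(right, 2) → at (6,2), heading north

at (6,2), heading north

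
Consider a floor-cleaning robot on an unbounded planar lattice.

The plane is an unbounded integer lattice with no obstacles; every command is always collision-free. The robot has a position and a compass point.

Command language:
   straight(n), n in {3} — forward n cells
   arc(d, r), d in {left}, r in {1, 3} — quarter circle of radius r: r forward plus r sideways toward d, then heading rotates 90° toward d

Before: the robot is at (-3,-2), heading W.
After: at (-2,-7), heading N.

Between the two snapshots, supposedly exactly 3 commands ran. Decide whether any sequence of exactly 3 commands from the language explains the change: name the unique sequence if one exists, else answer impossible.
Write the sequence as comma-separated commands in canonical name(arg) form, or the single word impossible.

key: position moved to (-2,-7) AND the heading swung to N — translation plus rotation needed
start: at (-3,-2), heading W
step 1 (arc(left, 3)): at (-6,-5), heading S
step 2 (arc(left, 3)): at (-3,-8), heading E
step 3 (arc(left, 1)): at (-2,-7), heading N
uniquely the one of 27 3-step routes that fits.

arc(left, 3), arc(left, 3), arc(left, 1)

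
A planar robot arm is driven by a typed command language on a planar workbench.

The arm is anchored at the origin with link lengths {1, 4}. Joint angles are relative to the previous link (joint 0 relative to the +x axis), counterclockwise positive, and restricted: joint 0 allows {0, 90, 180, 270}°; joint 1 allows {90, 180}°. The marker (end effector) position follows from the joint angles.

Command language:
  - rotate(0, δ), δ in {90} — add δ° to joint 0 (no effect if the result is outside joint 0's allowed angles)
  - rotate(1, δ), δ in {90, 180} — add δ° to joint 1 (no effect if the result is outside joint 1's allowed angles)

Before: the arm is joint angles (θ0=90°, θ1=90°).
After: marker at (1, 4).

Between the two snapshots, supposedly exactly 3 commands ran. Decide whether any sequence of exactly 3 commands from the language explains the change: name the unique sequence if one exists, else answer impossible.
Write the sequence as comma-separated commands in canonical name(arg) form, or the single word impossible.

rotate(0, 90), rotate(0, 90), rotate(0, 90)

initial: joint angles (θ0=90°, θ1=90°)
step 1 (rotate(0, 90)): joint angles (θ0=180°, θ1=90°)
step 2 (rotate(0, 90)): joint angles (θ0=270°, θ1=90°)
step 3 (rotate(0, 90)): joint angles (θ0=0°, θ1=90°)
uniquely the one of 27 3-step routes that fits.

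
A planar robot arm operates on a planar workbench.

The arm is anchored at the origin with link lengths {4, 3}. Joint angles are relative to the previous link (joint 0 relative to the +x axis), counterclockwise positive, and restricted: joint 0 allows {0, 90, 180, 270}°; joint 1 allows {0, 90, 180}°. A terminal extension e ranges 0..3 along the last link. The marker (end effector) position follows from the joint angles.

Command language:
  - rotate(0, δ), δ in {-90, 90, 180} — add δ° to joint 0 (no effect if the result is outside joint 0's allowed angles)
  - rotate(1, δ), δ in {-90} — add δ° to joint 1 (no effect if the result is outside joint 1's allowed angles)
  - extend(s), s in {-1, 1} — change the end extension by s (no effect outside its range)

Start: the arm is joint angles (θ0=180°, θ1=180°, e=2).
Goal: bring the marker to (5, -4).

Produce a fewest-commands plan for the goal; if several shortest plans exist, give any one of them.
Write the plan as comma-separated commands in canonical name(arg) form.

start: joint angles (θ0=180°, θ1=180°, e=2)
t=1 rotate(1, -90) ⇒ joint angles (θ0=180°, θ1=90°, e=2)
t=2 rotate(0, 90) ⇒ joint angles (θ0=270°, θ1=90°, e=2)
nothing shorter than 2 reaches the goal.

rotate(1, -90), rotate(0, 90)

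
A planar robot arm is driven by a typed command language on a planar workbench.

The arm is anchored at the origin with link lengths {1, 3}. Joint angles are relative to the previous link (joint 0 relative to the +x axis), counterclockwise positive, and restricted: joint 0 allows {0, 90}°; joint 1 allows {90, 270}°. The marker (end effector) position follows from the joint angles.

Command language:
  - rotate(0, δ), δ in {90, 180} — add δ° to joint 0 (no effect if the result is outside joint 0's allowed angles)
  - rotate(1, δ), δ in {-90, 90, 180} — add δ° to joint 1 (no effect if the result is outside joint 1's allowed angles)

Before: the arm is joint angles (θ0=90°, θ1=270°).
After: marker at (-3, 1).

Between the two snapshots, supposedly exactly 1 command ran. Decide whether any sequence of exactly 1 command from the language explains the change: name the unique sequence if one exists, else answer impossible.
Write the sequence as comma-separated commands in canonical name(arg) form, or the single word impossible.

t0: joint angles (θ0=90°, θ1=270°)
step 1 (rotate(1, 180)): joint angles (θ0=90°, θ1=90°)
uniquely the one of 5 1-step routes that fits.

rotate(1, 180)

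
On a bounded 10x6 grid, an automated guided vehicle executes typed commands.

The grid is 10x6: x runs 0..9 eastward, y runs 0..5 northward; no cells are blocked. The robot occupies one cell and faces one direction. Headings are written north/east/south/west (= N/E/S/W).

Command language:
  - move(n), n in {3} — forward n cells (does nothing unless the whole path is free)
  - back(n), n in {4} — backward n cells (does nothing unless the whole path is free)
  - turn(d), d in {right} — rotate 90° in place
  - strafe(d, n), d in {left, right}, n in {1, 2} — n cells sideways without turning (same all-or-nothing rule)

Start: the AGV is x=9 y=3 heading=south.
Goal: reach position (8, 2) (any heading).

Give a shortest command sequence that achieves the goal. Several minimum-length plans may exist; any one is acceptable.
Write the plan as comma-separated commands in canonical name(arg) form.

begin: x=9 y=3 heading=south
step 1 (strafe(right, 1)): x=8 y=3 heading=south
step 2 (turn(right)): x=8 y=3 heading=west
step 3 (strafe(left, 1)): x=8 y=2 heading=west
shorter routes all fall short; 3 is best.

strafe(right, 1), turn(right), strafe(left, 1)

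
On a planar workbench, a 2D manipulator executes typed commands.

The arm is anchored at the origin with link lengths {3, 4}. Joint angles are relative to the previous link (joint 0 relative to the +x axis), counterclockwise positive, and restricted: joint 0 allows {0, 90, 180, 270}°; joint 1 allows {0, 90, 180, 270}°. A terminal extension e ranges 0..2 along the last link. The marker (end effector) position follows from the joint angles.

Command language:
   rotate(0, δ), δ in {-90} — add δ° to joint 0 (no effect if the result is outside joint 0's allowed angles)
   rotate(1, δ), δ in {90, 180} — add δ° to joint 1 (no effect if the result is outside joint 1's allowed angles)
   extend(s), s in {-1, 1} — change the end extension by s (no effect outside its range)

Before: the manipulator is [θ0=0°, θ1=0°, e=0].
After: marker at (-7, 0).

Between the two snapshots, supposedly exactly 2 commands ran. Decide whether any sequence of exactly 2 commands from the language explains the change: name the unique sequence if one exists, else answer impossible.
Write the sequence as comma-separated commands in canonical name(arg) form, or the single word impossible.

begin: [θ0=0°, θ1=0°, e=0]
[1] after rotate(0, -90): [θ0=270°, θ1=0°, e=0]
[2] after rotate(0, -90): [θ0=180°, θ1=0°, e=0]
all 25 alternatives checked — unique.

rotate(0, -90), rotate(0, -90)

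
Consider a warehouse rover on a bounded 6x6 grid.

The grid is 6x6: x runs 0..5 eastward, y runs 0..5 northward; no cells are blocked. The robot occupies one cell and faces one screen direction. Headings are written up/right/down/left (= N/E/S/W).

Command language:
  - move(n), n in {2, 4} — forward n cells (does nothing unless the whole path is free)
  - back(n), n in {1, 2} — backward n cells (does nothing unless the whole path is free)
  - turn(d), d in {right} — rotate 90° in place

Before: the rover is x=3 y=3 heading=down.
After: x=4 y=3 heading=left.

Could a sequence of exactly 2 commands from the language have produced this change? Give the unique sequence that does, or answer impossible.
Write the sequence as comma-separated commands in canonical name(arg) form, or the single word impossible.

turn(right), back(1)

key: position moved to (4,3) AND the heading swung to W — translation plus rotation needed
initial: x=3 y=3 heading=down
step 1 (turn(right)): x=3 y=3 heading=left
step 2 (back(1)): x=4 y=3 heading=left
uniquely the one of 25 2-step routes that fits.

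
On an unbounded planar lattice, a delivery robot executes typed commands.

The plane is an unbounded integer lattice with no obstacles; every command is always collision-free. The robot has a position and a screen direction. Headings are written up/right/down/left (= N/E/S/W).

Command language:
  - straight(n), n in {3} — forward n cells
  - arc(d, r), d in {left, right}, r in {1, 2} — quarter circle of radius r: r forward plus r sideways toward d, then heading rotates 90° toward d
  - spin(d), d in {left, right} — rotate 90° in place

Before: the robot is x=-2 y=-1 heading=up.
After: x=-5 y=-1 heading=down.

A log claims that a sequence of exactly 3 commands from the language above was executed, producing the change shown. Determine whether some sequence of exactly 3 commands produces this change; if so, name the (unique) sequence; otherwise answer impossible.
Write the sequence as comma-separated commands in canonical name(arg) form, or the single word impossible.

spin(left), straight(3), spin(left)

key: position moved to (-5,-1) AND the heading swung to S — translation plus rotation needed
from: x=-2 y=-1 heading=up
1. spin(left) → x=-2 y=-1 heading=left
2. straight(3) → x=-5 y=-1 heading=left
3. spin(left) → x=-5 y=-1 heading=down
uniquely the one of 343 3-step routes that fits.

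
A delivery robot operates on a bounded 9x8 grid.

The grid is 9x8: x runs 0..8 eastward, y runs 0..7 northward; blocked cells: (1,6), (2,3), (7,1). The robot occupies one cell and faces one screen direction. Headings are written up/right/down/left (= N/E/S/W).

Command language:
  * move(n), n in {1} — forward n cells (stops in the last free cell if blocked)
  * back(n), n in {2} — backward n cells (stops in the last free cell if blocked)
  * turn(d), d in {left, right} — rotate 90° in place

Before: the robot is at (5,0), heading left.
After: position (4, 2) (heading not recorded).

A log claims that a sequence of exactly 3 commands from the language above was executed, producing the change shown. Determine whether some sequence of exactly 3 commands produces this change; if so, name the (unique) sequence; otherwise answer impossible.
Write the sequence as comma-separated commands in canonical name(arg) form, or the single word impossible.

key: order matters: swapping move(1) and back(2) lands elsewhere
initial: at (5,0), heading left
[1] after move(1): at (4,0), heading left
[2] after turn(left): at (4,0), heading down
[3] after back(2): at (4,2), heading down
no rival 3-sequence matches.

move(1), turn(left), back(2)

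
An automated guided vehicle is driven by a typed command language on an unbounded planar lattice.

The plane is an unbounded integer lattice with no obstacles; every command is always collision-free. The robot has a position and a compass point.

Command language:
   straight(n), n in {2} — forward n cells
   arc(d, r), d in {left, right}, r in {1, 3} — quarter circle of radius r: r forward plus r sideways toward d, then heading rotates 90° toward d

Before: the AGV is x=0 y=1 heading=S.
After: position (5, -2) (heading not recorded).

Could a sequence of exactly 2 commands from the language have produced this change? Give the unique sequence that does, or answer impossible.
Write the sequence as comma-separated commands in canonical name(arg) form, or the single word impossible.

key: running straight(2) before arc(left, 3) would end elsewhere — order is forced
t0: x=0 y=1 heading=S
t=1 arc(left, 3) ⇒ x=3 y=-2 heading=E
t=2 straight(2) ⇒ x=5 y=-2 heading=E
uniquely the one of 25 2-step routes that fits.

arc(left, 3), straight(2)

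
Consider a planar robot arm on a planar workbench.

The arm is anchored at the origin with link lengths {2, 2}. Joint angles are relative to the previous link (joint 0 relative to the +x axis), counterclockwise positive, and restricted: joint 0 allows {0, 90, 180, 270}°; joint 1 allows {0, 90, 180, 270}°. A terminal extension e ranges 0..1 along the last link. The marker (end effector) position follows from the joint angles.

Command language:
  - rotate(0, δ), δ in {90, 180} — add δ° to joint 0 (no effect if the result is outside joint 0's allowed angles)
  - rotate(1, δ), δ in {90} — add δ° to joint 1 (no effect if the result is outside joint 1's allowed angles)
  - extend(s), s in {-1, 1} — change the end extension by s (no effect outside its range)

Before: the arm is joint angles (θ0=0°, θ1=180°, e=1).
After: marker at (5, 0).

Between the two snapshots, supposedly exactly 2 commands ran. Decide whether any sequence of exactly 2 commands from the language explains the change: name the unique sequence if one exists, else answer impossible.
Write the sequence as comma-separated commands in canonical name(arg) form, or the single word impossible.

rotate(1, 90), rotate(1, 90)

initial: joint angles (θ0=0°, θ1=180°, e=1)
t=1 rotate(1, 90) ⇒ joint angles (θ0=0°, θ1=270°, e=1)
t=2 rotate(1, 90) ⇒ joint angles (θ0=0°, θ1=0°, e=1)
all 25 alternatives checked — unique.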